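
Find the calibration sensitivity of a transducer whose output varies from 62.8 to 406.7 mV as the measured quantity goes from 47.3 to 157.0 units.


Sensitivity = (y2 - y1) / (x2 - x1).
S = (406.7 - 62.8) / (157.0 - 47.3)
S = 343.9 / 109.7
S = 3.1349 mV/unit

3.1349 mV/unit


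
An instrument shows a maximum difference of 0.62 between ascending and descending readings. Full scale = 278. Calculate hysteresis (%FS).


Hysteresis = (max difference / full scale) * 100%.
H = (0.62 / 278) * 100
H = 0.223 %FS

0.223 %FS


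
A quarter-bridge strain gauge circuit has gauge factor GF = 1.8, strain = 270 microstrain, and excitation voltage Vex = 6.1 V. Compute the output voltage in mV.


Quarter bridge output: Vout = (GF * epsilon * Vex) / 4.
Vout = (1.8 * 270e-6 * 6.1) / 4
Vout = 0.0029646 / 4 V
Vout = 0.00074115 V = 0.7411 mV

0.7411 mV


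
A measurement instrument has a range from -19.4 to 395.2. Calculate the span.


Span = upper range - lower range.
Span = 395.2 - (-19.4)
Span = 414.6

414.6


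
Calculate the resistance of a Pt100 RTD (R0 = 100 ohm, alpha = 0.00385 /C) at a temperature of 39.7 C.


The RTD equation: Rt = R0 * (1 + alpha * T).
Rt = 100 * (1 + 0.00385 * 39.7)
Rt = 100 * (1 + 0.152845)
Rt = 100 * 1.152845
Rt = 115.285 ohm

115.285 ohm


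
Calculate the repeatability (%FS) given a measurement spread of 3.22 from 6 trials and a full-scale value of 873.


Repeatability = (spread / full scale) * 100%.
R = (3.22 / 873) * 100
R = 0.369 %FS

0.369 %FS


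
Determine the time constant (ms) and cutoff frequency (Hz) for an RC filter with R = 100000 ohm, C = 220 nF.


Time constant: tau = R * C.
tau = 100000 * 2.20e-07 = 0.022 s
tau = 22.0 ms
Cutoff frequency: fc = 1 / (2*pi*R*C).
fc = 1 / (2*pi*0.022) = 7.23 Hz

tau = 22.0 ms, fc = 7.23 Hz


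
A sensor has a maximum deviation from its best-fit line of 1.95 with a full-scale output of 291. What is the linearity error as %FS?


Linearity error = (max deviation / full scale) * 100%.
Linearity = (1.95 / 291) * 100
Linearity = 0.67 %FS

0.67 %FS


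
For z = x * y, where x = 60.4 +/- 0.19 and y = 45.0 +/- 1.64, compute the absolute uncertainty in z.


For a product z = x*y, the relative uncertainty is:
uz/z = sqrt((ux/x)^2 + (uy/y)^2)
Relative uncertainties: ux/x = 0.19/60.4 = 0.003146
uy/y = 1.64/45.0 = 0.036444
z = 60.4 * 45.0 = 2718.0
uz = 2718.0 * sqrt(0.003146^2 + 0.036444^2) = 99.424

99.424


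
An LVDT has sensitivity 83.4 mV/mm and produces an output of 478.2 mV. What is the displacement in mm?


Displacement = Vout / sensitivity.
d = 478.2 / 83.4
d = 5.734 mm

5.734 mm


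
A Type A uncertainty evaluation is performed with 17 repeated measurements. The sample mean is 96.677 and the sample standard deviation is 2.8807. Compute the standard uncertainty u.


The standard uncertainty for Type A evaluation is u = s / sqrt(n).
u = 2.8807 / sqrt(17)
u = 2.8807 / 4.1231
u = 0.6987

0.6987


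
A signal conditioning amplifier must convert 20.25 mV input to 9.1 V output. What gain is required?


Gain = Vout / Vin (converting to same units).
G = 9.1 V / 20.25 mV
G = 9100.0 mV / 20.25 mV
G = 449.38

449.38


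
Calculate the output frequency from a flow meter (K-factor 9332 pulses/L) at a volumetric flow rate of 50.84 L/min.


Frequency = K * Q / 60 (converting L/min to L/s).
f = 9332 * 50.84 / 60
f = 474438.88 / 60
f = 7907.31 Hz

7907.31 Hz


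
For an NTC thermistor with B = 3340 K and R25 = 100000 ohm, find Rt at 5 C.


NTC thermistor equation: Rt = R25 * exp(B * (1/T - 1/T25)).
T in Kelvin: 278.15 K, T25 = 298.15 K
1/T - 1/T25 = 1/278.15 - 1/298.15 = 0.00024117
B * (1/T - 1/T25) = 3340 * 0.00024117 = 0.8055
Rt = 100000 * exp(0.8055) = 223780.3 ohm

223780.3 ohm


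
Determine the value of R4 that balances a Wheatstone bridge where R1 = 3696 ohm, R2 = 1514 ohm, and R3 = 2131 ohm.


At balance: R1*R4 = R2*R3, so R4 = R2*R3/R1.
R4 = 1514 * 2131 / 3696
R4 = 3226334 / 3696
R4 = 872.93 ohm

872.93 ohm


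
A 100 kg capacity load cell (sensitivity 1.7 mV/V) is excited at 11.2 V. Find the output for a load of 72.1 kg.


Vout = rated_output * Vex * (load / capacity).
Vout = 1.7 * 11.2 * (72.1 / 100)
Vout = 1.7 * 11.2 * 0.721
Vout = 13.728 mV

13.728 mV


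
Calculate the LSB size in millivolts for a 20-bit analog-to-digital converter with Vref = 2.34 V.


The resolution (LSB) of an ADC is Vref / 2^n.
LSB = 2.34 / 2^20
LSB = 2.34 / 1048576
LSB = 2.23e-06 V = 0.0022316 mV

0.0022316 mV


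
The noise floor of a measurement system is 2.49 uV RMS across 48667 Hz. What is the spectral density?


Noise spectral density = Vrms / sqrt(BW).
NSD = 2.49 / sqrt(48667)
NSD = 2.49 / 220.606
NSD = 0.0113 uV/sqrt(Hz)

0.0113 uV/sqrt(Hz)


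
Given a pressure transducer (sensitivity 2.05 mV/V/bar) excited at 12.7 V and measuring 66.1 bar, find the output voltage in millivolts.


Output = sensitivity * Vex * P.
Vout = 2.05 * 12.7 * 66.1
Vout = 26.035 * 66.1
Vout = 1720.91 mV

1720.91 mV


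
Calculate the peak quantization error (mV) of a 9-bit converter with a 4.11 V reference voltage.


The maximum quantization error is +/- LSB/2.
LSB = Vref / 2^n = 4.11 / 512 = 0.00802734 V
Max error = LSB / 2 = 0.00802734 / 2 = 0.00401367 V
Max error = 4.0137 mV

4.0137 mV


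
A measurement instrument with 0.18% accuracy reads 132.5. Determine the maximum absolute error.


Absolute error = (accuracy% / 100) * reading.
Error = (0.18 / 100) * 132.5
Error = 0.0018 * 132.5
Error = 0.2385

0.2385


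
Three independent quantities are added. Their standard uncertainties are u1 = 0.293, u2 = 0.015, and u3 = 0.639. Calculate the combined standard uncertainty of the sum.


For a sum of independent quantities, uc = sqrt(u1^2 + u2^2 + u3^2).
uc = sqrt(0.293^2 + 0.015^2 + 0.639^2)
uc = sqrt(0.085849 + 0.000225 + 0.408321)
uc = 0.7031

0.7031


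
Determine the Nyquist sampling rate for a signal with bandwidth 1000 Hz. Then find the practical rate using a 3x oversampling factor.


By Nyquist theorem, fs_min = 2 * fmax.
fs_min = 2 * 1000 = 2000 Hz
Practical rate = 3 * fs_min = 3 * 2000 = 6000 Hz

fs_min = 2000 Hz, fs_practical = 6000 Hz


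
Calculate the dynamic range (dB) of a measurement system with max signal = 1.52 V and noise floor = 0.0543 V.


Dynamic range = 20 * log10(Vmax / Vnoise).
DR = 20 * log10(1.52 / 0.0543)
DR = 20 * log10(27.99)
DR = 28.94 dB

28.94 dB


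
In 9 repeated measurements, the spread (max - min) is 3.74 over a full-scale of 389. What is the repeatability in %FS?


Repeatability = (spread / full scale) * 100%.
R = (3.74 / 389) * 100
R = 0.961 %FS

0.961 %FS


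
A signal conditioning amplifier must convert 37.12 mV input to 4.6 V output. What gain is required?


Gain = Vout / Vin (converting to same units).
G = 4.6 V / 37.12 mV
G = 4600.0 mV / 37.12 mV
G = 123.92

123.92


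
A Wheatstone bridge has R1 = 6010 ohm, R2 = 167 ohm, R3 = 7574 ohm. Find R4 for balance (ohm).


At balance: R1*R4 = R2*R3, so R4 = R2*R3/R1.
R4 = 167 * 7574 / 6010
R4 = 1264858 / 6010
R4 = 210.46 ohm

210.46 ohm


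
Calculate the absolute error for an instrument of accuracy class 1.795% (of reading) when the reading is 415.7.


Absolute error = (accuracy% / 100) * reading.
Error = (1.795 / 100) * 415.7
Error = 0.01795 * 415.7
Error = 7.4618

7.4618


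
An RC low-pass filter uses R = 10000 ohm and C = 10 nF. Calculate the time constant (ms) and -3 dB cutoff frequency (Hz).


Time constant: tau = R * C.
tau = 10000 * 1.00e-08 = 0.0001 s
tau = 0.1 ms
Cutoff frequency: fc = 1 / (2*pi*R*C).
fc = 1 / (2*pi*0.0001) = 1591.55 Hz

tau = 0.1 ms, fc = 1591.55 Hz


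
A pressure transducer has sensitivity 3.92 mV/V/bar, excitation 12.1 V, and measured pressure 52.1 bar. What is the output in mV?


Output = sensitivity * Vex * P.
Vout = 3.92 * 12.1 * 52.1
Vout = 47.432 * 52.1
Vout = 2471.21 mV

2471.21 mV


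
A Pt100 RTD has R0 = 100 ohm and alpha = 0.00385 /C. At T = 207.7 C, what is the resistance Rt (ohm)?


The RTD equation: Rt = R0 * (1 + alpha * T).
Rt = 100 * (1 + 0.00385 * 207.7)
Rt = 100 * (1 + 0.799645)
Rt = 100 * 1.799645
Rt = 179.964 ohm

179.964 ohm


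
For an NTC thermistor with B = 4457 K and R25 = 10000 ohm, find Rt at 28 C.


NTC thermistor equation: Rt = R25 * exp(B * (1/T - 1/T25)).
T in Kelvin: 301.15 K, T25 = 298.15 K
1/T - 1/T25 = 1/301.15 - 1/298.15 = -3.341e-05
B * (1/T - 1/T25) = 4457 * -3.341e-05 = -0.1489
Rt = 10000 * exp(-0.1489) = 8616.4 ohm

8616.4 ohm


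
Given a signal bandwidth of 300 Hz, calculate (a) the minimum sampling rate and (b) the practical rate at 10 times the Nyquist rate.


By Nyquist theorem, fs_min = 2 * fmax.
fs_min = 2 * 300 = 600 Hz
Practical rate = 10 * fs_min = 10 * 600 = 6000 Hz

fs_min = 600 Hz, fs_practical = 6000 Hz


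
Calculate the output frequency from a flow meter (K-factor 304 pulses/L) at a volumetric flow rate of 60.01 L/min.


Frequency = K * Q / 60 (converting L/min to L/s).
f = 304 * 60.01 / 60
f = 18243.04 / 60
f = 304.05 Hz

304.05 Hz


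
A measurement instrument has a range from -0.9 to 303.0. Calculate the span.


Span = upper range - lower range.
Span = 303.0 - (-0.9)
Span = 303.9

303.9


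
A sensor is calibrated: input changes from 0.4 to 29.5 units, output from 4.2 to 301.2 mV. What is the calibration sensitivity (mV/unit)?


Sensitivity = (y2 - y1) / (x2 - x1).
S = (301.2 - 4.2) / (29.5 - 0.4)
S = 297.0 / 29.1
S = 10.2062 mV/unit

10.2062 mV/unit


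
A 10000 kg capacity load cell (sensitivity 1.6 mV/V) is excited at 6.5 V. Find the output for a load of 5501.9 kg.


Vout = rated_output * Vex * (load / capacity).
Vout = 1.6 * 6.5 * (5501.9 / 10000)
Vout = 1.6 * 6.5 * 0.55019
Vout = 5.722 mV

5.722 mV


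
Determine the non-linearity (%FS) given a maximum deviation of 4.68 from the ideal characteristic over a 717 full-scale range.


Linearity error = (max deviation / full scale) * 100%.
Linearity = (4.68 / 717) * 100
Linearity = 0.653 %FS

0.653 %FS


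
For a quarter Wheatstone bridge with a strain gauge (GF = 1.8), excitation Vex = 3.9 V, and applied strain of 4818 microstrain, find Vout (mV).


Quarter bridge output: Vout = (GF * epsilon * Vex) / 4.
Vout = (1.8 * 4818e-6 * 3.9) / 4
Vout = 0.03382236 / 4 V
Vout = 0.00845559 V = 8.4556 mV

8.4556 mV


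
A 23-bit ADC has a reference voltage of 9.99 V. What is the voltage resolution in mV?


The resolution (LSB) of an ADC is Vref / 2^n.
LSB = 9.99 / 2^23
LSB = 9.99 / 8388608
LSB = 1.19e-06 V = 0.0011909 mV

0.0011909 mV


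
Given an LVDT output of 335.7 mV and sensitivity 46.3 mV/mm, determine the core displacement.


Displacement = Vout / sensitivity.
d = 335.7 / 46.3
d = 7.251 mm

7.251 mm


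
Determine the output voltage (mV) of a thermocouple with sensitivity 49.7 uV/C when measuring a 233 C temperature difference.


The thermocouple output V = sensitivity * dT.
V = 49.7 uV/C * 233 C
V = 11580.1 uV
V = 11.58 mV

11.58 mV


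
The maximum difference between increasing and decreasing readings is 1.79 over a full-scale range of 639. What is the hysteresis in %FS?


Hysteresis = (max difference / full scale) * 100%.
H = (1.79 / 639) * 100
H = 0.28 %FS

0.28 %FS


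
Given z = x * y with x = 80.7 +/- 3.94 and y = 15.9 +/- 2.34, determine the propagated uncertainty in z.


For a product z = x*y, the relative uncertainty is:
uz/z = sqrt((ux/x)^2 + (uy/y)^2)
Relative uncertainties: ux/x = 3.94/80.7 = 0.048823
uy/y = 2.34/15.9 = 0.14717
z = 80.7 * 15.9 = 1283.1
uz = 1283.1 * sqrt(0.048823^2 + 0.14717^2) = 198.958

198.958


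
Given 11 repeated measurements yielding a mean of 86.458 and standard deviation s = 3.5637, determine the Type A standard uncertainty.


The standard uncertainty for Type A evaluation is u = s / sqrt(n).
u = 3.5637 / sqrt(11)
u = 3.5637 / 3.3166
u = 1.0745

1.0745


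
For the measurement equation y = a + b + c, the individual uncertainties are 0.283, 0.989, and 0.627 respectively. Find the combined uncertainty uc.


For a sum of independent quantities, uc = sqrt(u1^2 + u2^2 + u3^2).
uc = sqrt(0.283^2 + 0.989^2 + 0.627^2)
uc = sqrt(0.080089 + 0.978121 + 0.393129)
uc = 1.2047

1.2047


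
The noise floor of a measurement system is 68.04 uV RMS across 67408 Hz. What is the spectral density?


Noise spectral density = Vrms / sqrt(BW).
NSD = 68.04 / sqrt(67408)
NSD = 68.04 / 259.6305
NSD = 0.2621 uV/sqrt(Hz)

0.2621 uV/sqrt(Hz)


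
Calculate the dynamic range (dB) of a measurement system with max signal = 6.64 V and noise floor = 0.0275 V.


Dynamic range = 20 * log10(Vmax / Vnoise).
DR = 20 * log10(6.64 / 0.0275)
DR = 20 * log10(241.45)
DR = 47.66 dB

47.66 dB


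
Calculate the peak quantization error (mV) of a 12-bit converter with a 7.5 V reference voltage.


The maximum quantization error is +/- LSB/2.
LSB = Vref / 2^n = 7.5 / 4096 = 0.00183105 V
Max error = LSB / 2 = 0.00183105 / 2 = 0.00091553 V
Max error = 0.9155 mV

0.9155 mV


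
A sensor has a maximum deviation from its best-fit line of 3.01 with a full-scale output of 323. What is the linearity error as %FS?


Linearity error = (max deviation / full scale) * 100%.
Linearity = (3.01 / 323) * 100
Linearity = 0.932 %FS

0.932 %FS


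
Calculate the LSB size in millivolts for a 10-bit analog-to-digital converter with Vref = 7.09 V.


The resolution (LSB) of an ADC is Vref / 2^n.
LSB = 7.09 / 2^10
LSB = 7.09 / 1024
LSB = 0.00692383 V = 6.92382812 mV

6.92382812 mV


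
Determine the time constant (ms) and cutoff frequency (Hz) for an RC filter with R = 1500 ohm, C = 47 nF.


Time constant: tau = R * C.
tau = 1500 * 4.70e-08 = 7.05e-05 s
tau = 0.0705 ms
Cutoff frequency: fc = 1 / (2*pi*R*C).
fc = 1 / (2*pi*7.05e-05) = 2257.52 Hz

tau = 0.0705 ms, fc = 2257.52 Hz


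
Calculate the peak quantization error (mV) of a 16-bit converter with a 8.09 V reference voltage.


The maximum quantization error is +/- LSB/2.
LSB = Vref / 2^n = 8.09 / 65536 = 0.00012344 V
Max error = LSB / 2 = 0.00012344 / 2 = 6.172e-05 V
Max error = 0.0617 mV

0.0617 mV


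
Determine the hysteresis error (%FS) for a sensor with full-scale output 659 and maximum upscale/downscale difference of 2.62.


Hysteresis = (max difference / full scale) * 100%.
H = (2.62 / 659) * 100
H = 0.398 %FS

0.398 %FS


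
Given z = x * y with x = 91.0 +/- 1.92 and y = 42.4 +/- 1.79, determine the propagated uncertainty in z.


For a product z = x*y, the relative uncertainty is:
uz/z = sqrt((ux/x)^2 + (uy/y)^2)
Relative uncertainties: ux/x = 1.92/91.0 = 0.021099
uy/y = 1.79/42.4 = 0.042217
z = 91.0 * 42.4 = 3858.4
uz = 3858.4 * sqrt(0.021099^2 + 0.042217^2) = 182.1

182.1


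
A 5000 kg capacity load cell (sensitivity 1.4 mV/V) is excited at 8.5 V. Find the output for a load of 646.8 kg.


Vout = rated_output * Vex * (load / capacity).
Vout = 1.4 * 8.5 * (646.8 / 5000)
Vout = 1.4 * 8.5 * 0.12936
Vout = 1.539 mV

1.539 mV


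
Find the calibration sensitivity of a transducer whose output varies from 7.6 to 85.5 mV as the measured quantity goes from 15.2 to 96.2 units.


Sensitivity = (y2 - y1) / (x2 - x1).
S = (85.5 - 7.6) / (96.2 - 15.2)
S = 77.9 / 81.0
S = 0.9617 mV/unit

0.9617 mV/unit


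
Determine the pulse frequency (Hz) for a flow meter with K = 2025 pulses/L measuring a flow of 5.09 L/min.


Frequency = K * Q / 60 (converting L/min to L/s).
f = 2025 * 5.09 / 60
f = 10307.25 / 60
f = 171.79 Hz

171.79 Hz


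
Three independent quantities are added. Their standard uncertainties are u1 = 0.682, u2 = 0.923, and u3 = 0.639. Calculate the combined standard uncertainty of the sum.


For a sum of independent quantities, uc = sqrt(u1^2 + u2^2 + u3^2).
uc = sqrt(0.682^2 + 0.923^2 + 0.639^2)
uc = sqrt(0.465124 + 0.851929 + 0.408321)
uc = 1.3135

1.3135


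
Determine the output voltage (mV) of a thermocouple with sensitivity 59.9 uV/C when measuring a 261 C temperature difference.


The thermocouple output V = sensitivity * dT.
V = 59.9 uV/C * 261 C
V = 15633.9 uV
V = 15.634 mV

15.634 mV


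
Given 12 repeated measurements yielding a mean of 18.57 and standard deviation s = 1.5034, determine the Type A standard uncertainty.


The standard uncertainty for Type A evaluation is u = s / sqrt(n).
u = 1.5034 / sqrt(12)
u = 1.5034 / 3.4641
u = 0.434

0.434


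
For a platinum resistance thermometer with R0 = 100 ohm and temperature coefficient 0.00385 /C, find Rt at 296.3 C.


The RTD equation: Rt = R0 * (1 + alpha * T).
Rt = 100 * (1 + 0.00385 * 296.3)
Rt = 100 * (1 + 1.140755)
Rt = 100 * 2.140755
Rt = 214.076 ohm

214.076 ohm


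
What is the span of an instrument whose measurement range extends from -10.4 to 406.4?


Span = upper range - lower range.
Span = 406.4 - (-10.4)
Span = 416.8

416.8


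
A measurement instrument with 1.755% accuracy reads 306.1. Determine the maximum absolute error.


Absolute error = (accuracy% / 100) * reading.
Error = (1.755 / 100) * 306.1
Error = 0.01755 * 306.1
Error = 5.3721

5.3721


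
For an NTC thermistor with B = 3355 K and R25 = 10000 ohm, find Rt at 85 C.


NTC thermistor equation: Rt = R25 * exp(B * (1/T - 1/T25)).
T in Kelvin: 358.15 K, T25 = 298.15 K
1/T - 1/T25 = 1/358.15 - 1/298.15 = -0.00056189
B * (1/T - 1/T25) = 3355 * -0.00056189 = -1.8851
Rt = 10000 * exp(-1.8851) = 1518.1 ohm

1518.1 ohm


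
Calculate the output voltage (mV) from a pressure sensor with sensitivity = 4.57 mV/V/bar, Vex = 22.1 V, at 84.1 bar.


Output = sensitivity * Vex * P.
Vout = 4.57 * 22.1 * 84.1
Vout = 100.997 * 84.1
Vout = 8493.85 mV

8493.85 mV


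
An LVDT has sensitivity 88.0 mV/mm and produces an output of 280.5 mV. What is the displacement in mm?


Displacement = Vout / sensitivity.
d = 280.5 / 88.0
d = 3.188 mm

3.188 mm


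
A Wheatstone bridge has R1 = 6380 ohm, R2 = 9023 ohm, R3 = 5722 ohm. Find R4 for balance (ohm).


At balance: R1*R4 = R2*R3, so R4 = R2*R3/R1.
R4 = 9023 * 5722 / 6380
R4 = 51629606 / 6380
R4 = 8092.41 ohm

8092.41 ohm


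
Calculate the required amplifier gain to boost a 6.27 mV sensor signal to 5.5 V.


Gain = Vout / Vin (converting to same units).
G = 5.5 V / 6.27 mV
G = 5500.0 mV / 6.27 mV
G = 877.19

877.19


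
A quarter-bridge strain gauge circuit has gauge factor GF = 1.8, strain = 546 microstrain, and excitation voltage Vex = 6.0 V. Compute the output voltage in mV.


Quarter bridge output: Vout = (GF * epsilon * Vex) / 4.
Vout = (1.8 * 546e-6 * 6.0) / 4
Vout = 0.0058968 / 4 V
Vout = 0.0014742 V = 1.4742 mV

1.4742 mV


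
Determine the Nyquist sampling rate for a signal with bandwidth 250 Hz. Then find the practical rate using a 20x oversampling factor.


By Nyquist theorem, fs_min = 2 * fmax.
fs_min = 2 * 250 = 500 Hz
Practical rate = 20 * fs_min = 20 * 500 = 10000 Hz

fs_min = 500 Hz, fs_practical = 10000 Hz


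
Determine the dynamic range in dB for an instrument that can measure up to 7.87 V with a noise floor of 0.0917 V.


Dynamic range = 20 * log10(Vmax / Vnoise).
DR = 20 * log10(7.87 / 0.0917)
DR = 20 * log10(85.82)
DR = 38.67 dB

38.67 dB


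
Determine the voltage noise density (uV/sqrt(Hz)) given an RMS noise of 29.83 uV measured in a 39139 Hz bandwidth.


Noise spectral density = Vrms / sqrt(BW).
NSD = 29.83 / sqrt(39139)
NSD = 29.83 / 197.8358
NSD = 0.1508 uV/sqrt(Hz)

0.1508 uV/sqrt(Hz)


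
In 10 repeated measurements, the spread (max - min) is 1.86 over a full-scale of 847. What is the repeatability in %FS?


Repeatability = (spread / full scale) * 100%.
R = (1.86 / 847) * 100
R = 0.22 %FS

0.22 %FS


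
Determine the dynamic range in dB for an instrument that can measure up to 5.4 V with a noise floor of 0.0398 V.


Dynamic range = 20 * log10(Vmax / Vnoise).
DR = 20 * log10(5.4 / 0.0398)
DR = 20 * log10(135.68)
DR = 42.65 dB

42.65 dB


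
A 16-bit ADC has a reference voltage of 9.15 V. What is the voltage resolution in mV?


The resolution (LSB) of an ADC is Vref / 2^n.
LSB = 9.15 / 2^16
LSB = 9.15 / 65536
LSB = 0.00013962 V = 0.13961792 mV

0.13961792 mV


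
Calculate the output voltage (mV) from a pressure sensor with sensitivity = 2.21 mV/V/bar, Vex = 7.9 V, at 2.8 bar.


Output = sensitivity * Vex * P.
Vout = 2.21 * 7.9 * 2.8
Vout = 17.459 * 2.8
Vout = 48.89 mV

48.89 mV


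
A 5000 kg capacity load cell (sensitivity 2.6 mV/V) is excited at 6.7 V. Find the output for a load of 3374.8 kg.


Vout = rated_output * Vex * (load / capacity).
Vout = 2.6 * 6.7 * (3374.8 / 5000)
Vout = 2.6 * 6.7 * 0.67496
Vout = 11.758 mV

11.758 mV


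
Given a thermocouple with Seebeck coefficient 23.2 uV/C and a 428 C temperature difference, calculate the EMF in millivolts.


The thermocouple output V = sensitivity * dT.
V = 23.2 uV/C * 428 C
V = 9929.6 uV
V = 9.93 mV

9.93 mV


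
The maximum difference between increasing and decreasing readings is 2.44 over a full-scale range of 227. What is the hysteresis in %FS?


Hysteresis = (max difference / full scale) * 100%.
H = (2.44 / 227) * 100
H = 1.075 %FS

1.075 %FS


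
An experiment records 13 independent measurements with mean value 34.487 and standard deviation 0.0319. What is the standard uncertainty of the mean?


The standard uncertainty for Type A evaluation is u = s / sqrt(n).
u = 0.0319 / sqrt(13)
u = 0.0319 / 3.6056
u = 0.0088

0.0088


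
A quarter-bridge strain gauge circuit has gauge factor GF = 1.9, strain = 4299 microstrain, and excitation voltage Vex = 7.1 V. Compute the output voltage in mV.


Quarter bridge output: Vout = (GF * epsilon * Vex) / 4.
Vout = (1.9 * 4299e-6 * 7.1) / 4
Vout = 0.05799351 / 4 V
Vout = 0.01449838 V = 14.4984 mV

14.4984 mV


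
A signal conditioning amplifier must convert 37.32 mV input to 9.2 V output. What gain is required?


Gain = Vout / Vin (converting to same units).
G = 9.2 V / 37.32 mV
G = 9200.0 mV / 37.32 mV
G = 246.52

246.52


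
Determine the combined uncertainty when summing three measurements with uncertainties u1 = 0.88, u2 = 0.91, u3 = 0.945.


For a sum of independent quantities, uc = sqrt(u1^2 + u2^2 + u3^2).
uc = sqrt(0.88^2 + 0.91^2 + 0.945^2)
uc = sqrt(0.7744 + 0.8281 + 0.893025)
uc = 1.5797

1.5797


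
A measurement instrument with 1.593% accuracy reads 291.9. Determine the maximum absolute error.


Absolute error = (accuracy% / 100) * reading.
Error = (1.593 / 100) * 291.9
Error = 0.01593 * 291.9
Error = 4.65

4.65


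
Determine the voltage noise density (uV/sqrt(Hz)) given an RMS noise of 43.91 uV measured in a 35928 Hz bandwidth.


Noise spectral density = Vrms / sqrt(BW).
NSD = 43.91 / sqrt(35928)
NSD = 43.91 / 189.5468
NSD = 0.2317 uV/sqrt(Hz)

0.2317 uV/sqrt(Hz)


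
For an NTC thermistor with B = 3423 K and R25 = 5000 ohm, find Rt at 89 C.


NTC thermistor equation: Rt = R25 * exp(B * (1/T - 1/T25)).
T in Kelvin: 362.15 K, T25 = 298.15 K
1/T - 1/T25 = 1/362.15 - 1/298.15 = -0.00059273
B * (1/T - 1/T25) = 3423 * -0.00059273 = -2.0289
Rt = 5000 * exp(-2.0289) = 657.4 ohm

657.4 ohm


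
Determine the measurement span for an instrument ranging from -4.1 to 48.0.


Span = upper range - lower range.
Span = 48.0 - (-4.1)
Span = 52.1

52.1


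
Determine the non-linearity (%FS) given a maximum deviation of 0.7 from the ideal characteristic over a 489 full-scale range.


Linearity error = (max deviation / full scale) * 100%.
Linearity = (0.7 / 489) * 100
Linearity = 0.143 %FS

0.143 %FS


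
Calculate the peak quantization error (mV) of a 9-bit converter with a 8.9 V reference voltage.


The maximum quantization error is +/- LSB/2.
LSB = Vref / 2^n = 8.9 / 512 = 0.01738281 V
Max error = LSB / 2 = 0.01738281 / 2 = 0.00869141 V
Max error = 8.6914 mV

8.6914 mV


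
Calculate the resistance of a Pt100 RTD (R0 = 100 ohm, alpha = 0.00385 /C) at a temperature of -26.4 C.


The RTD equation: Rt = R0 * (1 + alpha * T).
Rt = 100 * (1 + 0.00385 * -26.4)
Rt = 100 * (1 + -0.10164)
Rt = 100 * 0.89836
Rt = 89.836 ohm

89.836 ohm


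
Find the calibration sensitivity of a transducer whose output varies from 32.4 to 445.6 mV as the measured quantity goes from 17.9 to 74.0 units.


Sensitivity = (y2 - y1) / (x2 - x1).
S = (445.6 - 32.4) / (74.0 - 17.9)
S = 413.2 / 56.1
S = 7.3654 mV/unit

7.3654 mV/unit


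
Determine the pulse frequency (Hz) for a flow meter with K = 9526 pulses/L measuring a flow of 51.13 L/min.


Frequency = K * Q / 60 (converting L/min to L/s).
f = 9526 * 51.13 / 60
f = 487064.38 / 60
f = 8117.74 Hz

8117.74 Hz


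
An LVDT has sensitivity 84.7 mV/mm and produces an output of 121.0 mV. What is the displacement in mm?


Displacement = Vout / sensitivity.
d = 121.0 / 84.7
d = 1.429 mm

1.429 mm


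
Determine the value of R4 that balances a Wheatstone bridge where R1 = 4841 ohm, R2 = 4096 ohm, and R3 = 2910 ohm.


At balance: R1*R4 = R2*R3, so R4 = R2*R3/R1.
R4 = 4096 * 2910 / 4841
R4 = 11919360 / 4841
R4 = 2462.17 ohm

2462.17 ohm


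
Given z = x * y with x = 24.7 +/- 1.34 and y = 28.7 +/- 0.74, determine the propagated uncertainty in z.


For a product z = x*y, the relative uncertainty is:
uz/z = sqrt((ux/x)^2 + (uy/y)^2)
Relative uncertainties: ux/x = 1.34/24.7 = 0.054251
uy/y = 0.74/28.7 = 0.025784
z = 24.7 * 28.7 = 708.9
uz = 708.9 * sqrt(0.054251^2 + 0.025784^2) = 42.581

42.581


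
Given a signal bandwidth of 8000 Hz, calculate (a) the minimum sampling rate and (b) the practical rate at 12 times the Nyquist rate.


By Nyquist theorem, fs_min = 2 * fmax.
fs_min = 2 * 8000 = 16000 Hz
Practical rate = 12 * fs_min = 12 * 16000 = 192000 Hz

fs_min = 16000 Hz, fs_practical = 192000 Hz


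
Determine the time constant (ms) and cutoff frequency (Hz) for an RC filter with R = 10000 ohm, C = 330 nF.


Time constant: tau = R * C.
tau = 10000 * 3.30e-07 = 0.0033 s
tau = 3.3 ms
Cutoff frequency: fc = 1 / (2*pi*R*C).
fc = 1 / (2*pi*0.0033) = 48.23 Hz

tau = 3.3 ms, fc = 48.23 Hz


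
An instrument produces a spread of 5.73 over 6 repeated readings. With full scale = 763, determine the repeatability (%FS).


Repeatability = (spread / full scale) * 100%.
R = (5.73 / 763) * 100
R = 0.751 %FS

0.751 %FS


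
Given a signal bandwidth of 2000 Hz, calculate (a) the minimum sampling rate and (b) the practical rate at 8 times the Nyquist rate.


By Nyquist theorem, fs_min = 2 * fmax.
fs_min = 2 * 2000 = 4000 Hz
Practical rate = 8 * fs_min = 8 * 4000 = 32000 Hz

fs_min = 4000 Hz, fs_practical = 32000 Hz


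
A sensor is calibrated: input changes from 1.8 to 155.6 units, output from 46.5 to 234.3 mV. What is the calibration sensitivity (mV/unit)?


Sensitivity = (y2 - y1) / (x2 - x1).
S = (234.3 - 46.5) / (155.6 - 1.8)
S = 187.8 / 153.8
S = 1.2211 mV/unit

1.2211 mV/unit


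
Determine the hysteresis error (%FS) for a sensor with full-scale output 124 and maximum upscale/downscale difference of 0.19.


Hysteresis = (max difference / full scale) * 100%.
H = (0.19 / 124) * 100
H = 0.153 %FS

0.153 %FS


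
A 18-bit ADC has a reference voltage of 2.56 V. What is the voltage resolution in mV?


The resolution (LSB) of an ADC is Vref / 2^n.
LSB = 2.56 / 2^18
LSB = 2.56 / 262144
LSB = 9.77e-06 V = 0.00976562 mV

0.00976562 mV


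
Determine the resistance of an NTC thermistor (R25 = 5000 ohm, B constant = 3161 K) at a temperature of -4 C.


NTC thermistor equation: Rt = R25 * exp(B * (1/T - 1/T25)).
T in Kelvin: 269.15 K, T25 = 298.15 K
1/T - 1/T25 = 1/269.15 - 1/298.15 = 0.00036138
B * (1/T - 1/T25) = 3161 * 0.00036138 = 1.1423
Rt = 5000 * exp(1.1423) = 15670.4 ohm

15670.4 ohm


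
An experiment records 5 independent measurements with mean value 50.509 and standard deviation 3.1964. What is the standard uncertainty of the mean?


The standard uncertainty for Type A evaluation is u = s / sqrt(n).
u = 3.1964 / sqrt(5)
u = 3.1964 / 2.2361
u = 1.4295

1.4295


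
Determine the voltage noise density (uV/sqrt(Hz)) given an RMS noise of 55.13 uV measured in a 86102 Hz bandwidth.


Noise spectral density = Vrms / sqrt(BW).
NSD = 55.13 / sqrt(86102)
NSD = 55.13 / 293.4314
NSD = 0.1879 uV/sqrt(Hz)

0.1879 uV/sqrt(Hz)


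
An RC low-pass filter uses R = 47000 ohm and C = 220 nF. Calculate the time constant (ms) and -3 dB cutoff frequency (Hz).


Time constant: tau = R * C.
tau = 47000 * 2.20e-07 = 0.01034 s
tau = 10.34 ms
Cutoff frequency: fc = 1 / (2*pi*R*C).
fc = 1 / (2*pi*0.01034) = 15.39 Hz

tau = 10.34 ms, fc = 15.39 Hz


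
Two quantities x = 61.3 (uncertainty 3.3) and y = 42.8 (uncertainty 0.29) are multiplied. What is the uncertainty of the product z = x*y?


For a product z = x*y, the relative uncertainty is:
uz/z = sqrt((ux/x)^2 + (uy/y)^2)
Relative uncertainties: ux/x = 3.3/61.3 = 0.053834
uy/y = 0.29/42.8 = 0.006776
z = 61.3 * 42.8 = 2623.6
uz = 2623.6 * sqrt(0.053834^2 + 0.006776^2) = 142.354

142.354


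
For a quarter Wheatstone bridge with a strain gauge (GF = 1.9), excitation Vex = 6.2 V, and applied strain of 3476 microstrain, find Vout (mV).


Quarter bridge output: Vout = (GF * epsilon * Vex) / 4.
Vout = (1.9 * 3476e-6 * 6.2) / 4
Vout = 0.04094728 / 4 V
Vout = 0.01023682 V = 10.2368 mV

10.2368 mV


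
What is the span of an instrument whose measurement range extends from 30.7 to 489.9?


Span = upper range - lower range.
Span = 489.9 - (30.7)
Span = 459.2

459.2


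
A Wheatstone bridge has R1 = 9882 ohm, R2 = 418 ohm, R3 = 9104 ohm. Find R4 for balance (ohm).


At balance: R1*R4 = R2*R3, so R4 = R2*R3/R1.
R4 = 418 * 9104 / 9882
R4 = 3805472 / 9882
R4 = 385.09 ohm

385.09 ohm


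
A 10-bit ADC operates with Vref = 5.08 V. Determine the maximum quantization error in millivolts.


The maximum quantization error is +/- LSB/2.
LSB = Vref / 2^n = 5.08 / 1024 = 0.00496094 V
Max error = LSB / 2 = 0.00496094 / 2 = 0.00248047 V
Max error = 2.4805 mV

2.4805 mV


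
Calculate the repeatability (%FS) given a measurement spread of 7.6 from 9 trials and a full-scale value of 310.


Repeatability = (spread / full scale) * 100%.
R = (7.6 / 310) * 100
R = 2.452 %FS

2.452 %FS


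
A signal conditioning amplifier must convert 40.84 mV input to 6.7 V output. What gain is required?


Gain = Vout / Vin (converting to same units).
G = 6.7 V / 40.84 mV
G = 6700.0 mV / 40.84 mV
G = 164.05

164.05


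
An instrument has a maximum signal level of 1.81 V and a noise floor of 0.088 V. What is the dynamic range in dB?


Dynamic range = 20 * log10(Vmax / Vnoise).
DR = 20 * log10(1.81 / 0.088)
DR = 20 * log10(20.57)
DR = 26.26 dB

26.26 dB


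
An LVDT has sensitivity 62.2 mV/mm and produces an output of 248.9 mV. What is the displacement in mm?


Displacement = Vout / sensitivity.
d = 248.9 / 62.2
d = 4.002 mm

4.002 mm


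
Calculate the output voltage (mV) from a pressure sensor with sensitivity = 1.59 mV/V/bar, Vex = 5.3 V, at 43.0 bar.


Output = sensitivity * Vex * P.
Vout = 1.59 * 5.3 * 43.0
Vout = 8.427 * 43.0
Vout = 362.36 mV

362.36 mV


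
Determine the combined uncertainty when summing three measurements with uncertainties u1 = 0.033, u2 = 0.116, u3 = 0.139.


For a sum of independent quantities, uc = sqrt(u1^2 + u2^2 + u3^2).
uc = sqrt(0.033^2 + 0.116^2 + 0.139^2)
uc = sqrt(0.001089 + 0.013456 + 0.019321)
uc = 0.184

0.184


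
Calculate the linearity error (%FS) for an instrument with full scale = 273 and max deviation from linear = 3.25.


Linearity error = (max deviation / full scale) * 100%.
Linearity = (3.25 / 273) * 100
Linearity = 1.19 %FS

1.19 %FS


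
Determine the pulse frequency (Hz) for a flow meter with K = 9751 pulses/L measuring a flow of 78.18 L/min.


Frequency = K * Q / 60 (converting L/min to L/s).
f = 9751 * 78.18 / 60
f = 762333.18 / 60
f = 12705.55 Hz

12705.55 Hz


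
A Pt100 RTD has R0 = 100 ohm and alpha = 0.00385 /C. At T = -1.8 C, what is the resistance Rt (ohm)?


The RTD equation: Rt = R0 * (1 + alpha * T).
Rt = 100 * (1 + 0.00385 * -1.8)
Rt = 100 * (1 + -0.00693)
Rt = 100 * 0.99307
Rt = 99.307 ohm

99.307 ohm


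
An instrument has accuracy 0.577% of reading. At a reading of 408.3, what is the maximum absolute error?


Absolute error = (accuracy% / 100) * reading.
Error = (0.577 / 100) * 408.3
Error = 0.00577 * 408.3
Error = 2.3559

2.3559


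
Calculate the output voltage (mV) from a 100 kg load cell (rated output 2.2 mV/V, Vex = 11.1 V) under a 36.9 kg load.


Vout = rated_output * Vex * (load / capacity).
Vout = 2.2 * 11.1 * (36.9 / 100)
Vout = 2.2 * 11.1 * 0.369
Vout = 9.011 mV

9.011 mV


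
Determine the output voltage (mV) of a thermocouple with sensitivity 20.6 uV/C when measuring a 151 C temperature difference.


The thermocouple output V = sensitivity * dT.
V = 20.6 uV/C * 151 C
V = 3110.6 uV
V = 3.111 mV

3.111 mV


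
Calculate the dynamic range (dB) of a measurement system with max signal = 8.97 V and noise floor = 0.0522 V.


Dynamic range = 20 * log10(Vmax / Vnoise).
DR = 20 * log10(8.97 / 0.0522)
DR = 20 * log10(171.84)
DR = 44.7 dB

44.7 dB


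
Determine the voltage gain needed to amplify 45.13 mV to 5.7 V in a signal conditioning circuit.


Gain = Vout / Vin (converting to same units).
G = 5.7 V / 45.13 mV
G = 5700.0 mV / 45.13 mV
G = 126.3

126.3


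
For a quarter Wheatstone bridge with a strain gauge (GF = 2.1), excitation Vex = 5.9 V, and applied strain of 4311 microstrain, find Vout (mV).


Quarter bridge output: Vout = (GF * epsilon * Vex) / 4.
Vout = (2.1 * 4311e-6 * 5.9) / 4
Vout = 0.05341329 / 4 V
Vout = 0.01335332 V = 13.3533 mV

13.3533 mV


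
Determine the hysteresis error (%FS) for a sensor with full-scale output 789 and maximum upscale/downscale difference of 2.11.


Hysteresis = (max difference / full scale) * 100%.
H = (2.11 / 789) * 100
H = 0.267 %FS

0.267 %FS


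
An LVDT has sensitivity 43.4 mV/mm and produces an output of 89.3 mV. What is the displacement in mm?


Displacement = Vout / sensitivity.
d = 89.3 / 43.4
d = 2.058 mm

2.058 mm


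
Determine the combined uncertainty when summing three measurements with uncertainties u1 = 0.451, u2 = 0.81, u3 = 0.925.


For a sum of independent quantities, uc = sqrt(u1^2 + u2^2 + u3^2).
uc = sqrt(0.451^2 + 0.81^2 + 0.925^2)
uc = sqrt(0.203401 + 0.6561 + 0.855625)
uc = 1.3096

1.3096


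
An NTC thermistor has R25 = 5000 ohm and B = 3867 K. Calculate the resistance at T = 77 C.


NTC thermistor equation: Rt = R25 * exp(B * (1/T - 1/T25)).
T in Kelvin: 350.15 K, T25 = 298.15 K
1/T - 1/T25 = 1/350.15 - 1/298.15 = -0.0004981
B * (1/T - 1/T25) = 3867 * -0.0004981 = -1.9261
Rt = 5000 * exp(-1.9261) = 728.5 ohm

728.5 ohm


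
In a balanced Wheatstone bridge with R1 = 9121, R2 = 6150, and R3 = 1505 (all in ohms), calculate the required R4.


At balance: R1*R4 = R2*R3, so R4 = R2*R3/R1.
R4 = 6150 * 1505 / 9121
R4 = 9255750 / 9121
R4 = 1014.77 ohm

1014.77 ohm


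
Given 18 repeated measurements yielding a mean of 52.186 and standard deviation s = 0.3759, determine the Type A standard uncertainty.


The standard uncertainty for Type A evaluation is u = s / sqrt(n).
u = 0.3759 / sqrt(18)
u = 0.3759 / 4.2426
u = 0.0886

0.0886


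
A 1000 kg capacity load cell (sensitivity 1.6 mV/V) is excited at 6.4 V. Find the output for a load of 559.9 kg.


Vout = rated_output * Vex * (load / capacity).
Vout = 1.6 * 6.4 * (559.9 / 1000)
Vout = 1.6 * 6.4 * 0.5599
Vout = 5.733 mV

5.733 mV


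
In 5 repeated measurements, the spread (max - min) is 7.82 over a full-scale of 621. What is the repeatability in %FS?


Repeatability = (spread / full scale) * 100%.
R = (7.82 / 621) * 100
R = 1.259 %FS

1.259 %FS


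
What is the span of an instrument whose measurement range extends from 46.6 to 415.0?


Span = upper range - lower range.
Span = 415.0 - (46.6)
Span = 368.4

368.4


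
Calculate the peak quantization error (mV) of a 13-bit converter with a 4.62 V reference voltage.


The maximum quantization error is +/- LSB/2.
LSB = Vref / 2^n = 4.62 / 8192 = 0.00056396 V
Max error = LSB / 2 = 0.00056396 / 2 = 0.00028198 V
Max error = 0.282 mV

0.282 mV


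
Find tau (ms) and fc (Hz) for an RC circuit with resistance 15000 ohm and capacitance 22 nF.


Time constant: tau = R * C.
tau = 15000 * 2.20e-08 = 0.00033 s
tau = 0.33 ms
Cutoff frequency: fc = 1 / (2*pi*R*C).
fc = 1 / (2*pi*0.00033) = 482.29 Hz

tau = 0.33 ms, fc = 482.29 Hz


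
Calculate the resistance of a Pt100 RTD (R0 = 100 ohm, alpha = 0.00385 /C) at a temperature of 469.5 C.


The RTD equation: Rt = R0 * (1 + alpha * T).
Rt = 100 * (1 + 0.00385 * 469.5)
Rt = 100 * (1 + 1.807575)
Rt = 100 * 2.807575
Rt = 280.757 ohm

280.757 ohm


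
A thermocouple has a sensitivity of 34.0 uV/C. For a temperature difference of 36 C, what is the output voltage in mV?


The thermocouple output V = sensitivity * dT.
V = 34.0 uV/C * 36 C
V = 1224.0 uV
V = 1.224 mV

1.224 mV


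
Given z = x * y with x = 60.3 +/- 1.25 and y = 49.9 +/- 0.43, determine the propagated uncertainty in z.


For a product z = x*y, the relative uncertainty is:
uz/z = sqrt((ux/x)^2 + (uy/y)^2)
Relative uncertainties: ux/x = 1.25/60.3 = 0.02073
uy/y = 0.43/49.9 = 0.008617
z = 60.3 * 49.9 = 3009.0
uz = 3009.0 * sqrt(0.02073^2 + 0.008617^2) = 67.55

67.55


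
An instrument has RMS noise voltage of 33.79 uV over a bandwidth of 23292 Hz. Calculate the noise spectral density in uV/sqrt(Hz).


Noise spectral density = Vrms / sqrt(BW).
NSD = 33.79 / sqrt(23292)
NSD = 33.79 / 152.6172
NSD = 0.2214 uV/sqrt(Hz)

0.2214 uV/sqrt(Hz)


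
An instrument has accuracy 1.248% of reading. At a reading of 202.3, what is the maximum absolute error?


Absolute error = (accuracy% / 100) * reading.
Error = (1.248 / 100) * 202.3
Error = 0.01248 * 202.3
Error = 2.5247

2.5247


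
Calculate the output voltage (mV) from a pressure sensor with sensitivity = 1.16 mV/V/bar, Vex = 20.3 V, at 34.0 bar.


Output = sensitivity * Vex * P.
Vout = 1.16 * 20.3 * 34.0
Vout = 23.548 * 34.0
Vout = 800.63 mV

800.63 mV


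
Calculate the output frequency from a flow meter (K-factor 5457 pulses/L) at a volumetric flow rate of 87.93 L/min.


Frequency = K * Q / 60 (converting L/min to L/s).
f = 5457 * 87.93 / 60
f = 479834.01 / 60
f = 7997.23 Hz

7997.23 Hz


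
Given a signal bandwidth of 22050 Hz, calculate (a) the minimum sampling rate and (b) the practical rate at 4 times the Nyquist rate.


By Nyquist theorem, fs_min = 2 * fmax.
fs_min = 2 * 22050 = 44100 Hz
Practical rate = 4 * fs_min = 4 * 44100 = 176400 Hz

fs_min = 44100 Hz, fs_practical = 176400 Hz


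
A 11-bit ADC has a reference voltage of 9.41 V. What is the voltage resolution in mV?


The resolution (LSB) of an ADC is Vref / 2^n.
LSB = 9.41 / 2^11
LSB = 9.41 / 2048
LSB = 0.00459473 V = 4.59472656 mV

4.59472656 mV


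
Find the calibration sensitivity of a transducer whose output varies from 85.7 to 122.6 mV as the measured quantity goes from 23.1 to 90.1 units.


Sensitivity = (y2 - y1) / (x2 - x1).
S = (122.6 - 85.7) / (90.1 - 23.1)
S = 36.9 / 67.0
S = 0.5507 mV/unit

0.5507 mV/unit


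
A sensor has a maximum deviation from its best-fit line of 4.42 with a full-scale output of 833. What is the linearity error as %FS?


Linearity error = (max deviation / full scale) * 100%.
Linearity = (4.42 / 833) * 100
Linearity = 0.531 %FS

0.531 %FS


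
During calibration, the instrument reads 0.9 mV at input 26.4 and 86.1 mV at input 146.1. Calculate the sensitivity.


Sensitivity = (y2 - y1) / (x2 - x1).
S = (86.1 - 0.9) / (146.1 - 26.4)
S = 85.2 / 119.7
S = 0.7118 mV/unit

0.7118 mV/unit


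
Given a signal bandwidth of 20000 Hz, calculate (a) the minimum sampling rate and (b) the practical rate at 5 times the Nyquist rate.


By Nyquist theorem, fs_min = 2 * fmax.
fs_min = 2 * 20000 = 40000 Hz
Practical rate = 5 * fs_min = 5 * 40000 = 200000 Hz

fs_min = 40000 Hz, fs_practical = 200000 Hz
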